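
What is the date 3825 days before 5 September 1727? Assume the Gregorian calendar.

March 16, 1717

−365 (one year) → Sep 5, 1726 (3460 left).
−365 (one year) → Sep 5, 1725 (3095 left).
−365 (one year) → Sep 5, 1724 (2730 left).
−366 (one year; includes Feb 29, 1724) → Sep 5, 1723 (2364 left).
−365 (one year) → Sep 5, 1722 (1999 left).
−365 (one year) → Sep 5, 1721 (1634 left).
−365 (one year) → Sep 5, 1720 (1269 left).
−366 (one year; includes Feb 29, 1720) → Sep 5, 1719 (903 left).
−365 (one year) → Sep 5, 1718 (538 left).
−365 (one year) → Sep 5, 1717 (173 left).
−5 → Aug 31, 1717 (end of Aug, 31 days; 168 left).
−31 → Jul 31, 1717 (end of Jul, 31 days; 137 left).
−31 → Jun 30, 1717 (end of Jun, 30 days; 106 left).
−30 → May 31, 1717 (end of May, 31 days; 76 left).
−31 → Apr 30, 1717 (end of Apr, 30 days; 45 left).
−30 → Mar 31, 1717 (end of Mar, 31 days; 15 left).
−15 → Mar 16, 1717.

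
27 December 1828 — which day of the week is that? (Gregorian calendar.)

Doomsday rule: the anchor day for the 1800s is Friday. For year 28: 28÷12 = 2 r 4, and 4÷4 = 1, so 2+4+1 = 7.
Friday + 7 ≡ Friday — that's 1828's doomsday.
In December the doomsday date is Dec 12.
Dec 27 is 15 days after Dec 12; 15 mod 7 = 1, so Friday + 1 = Saturday.

Saturday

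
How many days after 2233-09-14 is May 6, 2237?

1330

Sep 14, 2233 → Sep 14, 2234: 365 days.
Sep 14, 2234 → Sep 14, 2235: 365 days.
Sep 14, 2235 → Sep 14, 2236: 366 days (Feb 29, 2236 is in that span).
Sep 14, 2236 → Oct 14, 2236: 30 days (September has 30).
Oct 14, 2236 → Nov 14, 2236: 31 days (October has 31).
Nov 14, 2236 → Dec 14, 2236: 30 days (November has 30).
Dec 14, 2236 → Jan 14, 2237: 31 days (December has 31).
Jan 14, 2237 → Feb 14, 2237: 31 days (January has 31).
Feb 14, 2237 → Mar 14, 2237: 28 days (February has 28).
Mar 14, 2237 → Apr 14, 2237: 31 days (March has 31).
Apr 14, 2237 → May 6, 2237: 22 days.
Total: 1330 days.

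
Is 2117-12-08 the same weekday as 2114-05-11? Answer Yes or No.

No

From May 11, 2114 to Dec 8, 2117 is 1307 days.
1307 mod 7 = 5, so they are different weekdays.
(May 11, 2114 is a Friday; Dec 8, 2117 is a Wednesday.)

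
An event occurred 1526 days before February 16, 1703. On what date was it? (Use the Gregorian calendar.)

December 12, 1698

−365 (one year) → Feb 16, 1702 (1161 left).
−365 (one year) → Feb 16, 1701 (796 left).
−365 (one year) → Feb 16, 1700 (431 left).
−365 (one year) → Feb 16, 1699 (66 left).
−16 → Jan 31, 1699 (end of Jan, 31 days; 50 left).
−31 → Dec 31, 1698 (end of Dec, 31 days; 19 left).
−19 → Dec 12, 1698.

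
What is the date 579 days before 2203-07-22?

−365 (one year) → Jul 22, 2202 (214 left).
−22 → Jun 30, 2202 (end of Jun, 30 days; 192 left).
−30 → May 31, 2202 (end of May, 31 days; 162 left).
−31 → Apr 30, 2202 (end of Apr, 30 days; 131 left).
−30 → Mar 31, 2202 (end of Mar, 31 days; 101 left).
−31 → Feb 28, 2202 (end of Feb, 28 days; 70 left).
−28 → Jan 31, 2202 (end of Jan, 31 days; 42 left).
−31 → Dec 31, 2201 (end of Dec, 31 days; 11 left).
−11 → Dec 20, 2201.

December 20, 2201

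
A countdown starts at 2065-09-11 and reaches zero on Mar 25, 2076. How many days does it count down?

3848

Sep 11, 2065 → Sep 11, 2066: 365 days.
Sep 11, 2066 → Sep 11, 2067: 365 days.
Sep 11, 2067 → Sep 11, 2068: 366 days (Feb 29, 2068 is in that span).
Sep 11, 2068 → Sep 11, 2069: 365 days.
Sep 11, 2069 → Sep 11, 2070: 365 days.
Sep 11, 2070 → Sep 11, 2071: 365 days.
Sep 11, 2071 → Sep 11, 2072: 366 days (Feb 29, 2072 is in that span).
Sep 11, 2072 → Sep 11, 2073: 365 days.
Sep 11, 2073 → Sep 11, 2074: 365 days.
Sep 11, 2074 → Sep 11, 2075: 365 days.
Sep 11, 2075 → Oct 11, 2075: 30 days (September has 30).
Oct 11, 2075 → Nov 11, 2075: 31 days (October has 31).
Nov 11, 2075 → Dec 11, 2075: 30 days (November has 30).
Dec 11, 2075 → Jan 11, 2076: 31 days (December has 31).
Jan 11, 2076 → Feb 11, 2076: 31 days (January has 31).
Feb 11, 2076 → Mar 11, 2076: 29 days (February has 29).
Mar 11, 2076 → Mar 25, 2076: 14 days.
Total: 3848 days.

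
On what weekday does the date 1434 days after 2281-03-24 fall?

Wednesday

Mar 24, 2281 is a Thursday.
1434 mod 7 = 6, so 1434 days after a Thursday is Thursday + 6 = Wednesday.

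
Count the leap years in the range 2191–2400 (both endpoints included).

51

Multiples of 4 in [2191,2400]: 53.
Of those, multiples of 100: 3 (not leap unless ÷400).
Multiples of 400: 1.
Leap years = 53 − 3 + 1 = 51.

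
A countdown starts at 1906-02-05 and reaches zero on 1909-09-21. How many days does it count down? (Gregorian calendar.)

1324

Feb 5, 1906 → Feb 5, 1907: 365 days.
Feb 5, 1907 → Feb 5, 1908: 365 days.
Feb 5, 1908 → Feb 5, 1909: 366 days (Feb 29, 1908 is in that span).
Feb 5, 1909 → Mar 5, 1909: 28 days (February has 28).
Mar 5, 1909 → Apr 5, 1909: 31 days (March has 31).
Apr 5, 1909 → May 5, 1909: 30 days (April has 30).
May 5, 1909 → Jun 5, 1909: 31 days (May has 31).
Jun 5, 1909 → Jul 5, 1909: 30 days (June has 30).
Jul 5, 1909 → Aug 5, 1909: 31 days (July has 31).
Aug 5, 1909 → Sep 5, 1909: 31 days (August has 31).
Sep 5, 1909 → Sep 21, 1909: 16 days.
Total: 1324 days.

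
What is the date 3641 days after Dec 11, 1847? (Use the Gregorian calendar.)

November 29, 1857

+366 (one year; includes Feb 29, 1848) → Dec 11, 1848 (3275 left).
+365 (one year) → Dec 11, 1849 (2910 left).
+365 (one year) → Dec 11, 1850 (2545 left).
+365 (one year) → Dec 11, 1851 (2180 left).
+366 (one year; includes Feb 29, 1852) → Dec 11, 1852 (1814 left).
+365 (one year) → Dec 11, 1853 (1449 left).
+365 (one year) → Dec 11, 1854 (1084 left).
+365 (one year) → Dec 11, 1855 (719 left).
+366 (one year; includes Feb 29, 1856) → Dec 11, 1856 (353 left).
Dec has 31 days: +21 → Jan 1, 1857 (332 left).
Jan has 31 days: +31 → Feb 1, 1857 (301 left).
Feb has 28 days: +28 → Mar 1, 1857 (273 left).
Mar has 31 days: +31 → Apr 1, 1857 (242 left).
Apr has 30 days: +30 → May 1, 1857 (212 left).
May has 31 days: +31 → Jun 1, 1857 (181 left).
Jun has 30 days: +30 → Jul 1, 1857 (151 left).
Jul has 31 days: +31 → Aug 1, 1857 (120 left).
Aug has 31 days: +31 → Sep 1, 1857 (89 left).
Sep has 30 days: +30 → Oct 1, 1857 (59 left).
Oct has 31 days: +31 → Nov 1, 1857 (28 left).
+28 → Nov 29, 1857.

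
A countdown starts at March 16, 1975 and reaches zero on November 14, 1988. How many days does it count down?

Mar 16, 1975 → Mar 16, 1976: 366 days (Feb 29, 1976 is in that span).
Mar 16, 1976 → Mar 16, 1977: 365 days.
Mar 16, 1977 → Mar 16, 1978: 365 days.
Mar 16, 1978 → Mar 16, 1979: 365 days.
Mar 16, 1979 → Mar 16, 1980: 366 days (Feb 29, 1980 is in that span).
Mar 16, 1980 → Mar 16, 1981: 365 days.
Mar 16, 1981 → Mar 16, 1982: 365 days.
Mar 16, 1982 → Mar 16, 1983: 365 days.
Mar 16, 1983 → Mar 16, 1984: 366 days (Feb 29, 1984 is in that span).
Mar 16, 1984 → Mar 16, 1985: 365 days.
Mar 16, 1985 → Mar 16, 1986: 365 days.
Mar 16, 1986 → Mar 16, 1987: 365 days.
Mar 16, 1987 → Mar 16, 1988: 366 days (Feb 29, 1988 is in that span).
Mar 16, 1988 → Apr 16, 1988: 31 days (March has 31).
Apr 16, 1988 → May 16, 1988: 30 days (April has 30).
May 16, 1988 → Jun 16, 1988: 31 days (May has 31).
Jun 16, 1988 → Jul 16, 1988: 30 days (June has 30).
Jul 16, 1988 → Aug 16, 1988: 31 days (July has 31).
Aug 16, 1988 → Sep 16, 1988: 31 days (August has 31).
Sep 16, 1988 → Oct 16, 1988: 30 days (September has 30).
Oct 16, 1988 → Nov 14, 1988: 29 days.
Total: 4992 days.

4992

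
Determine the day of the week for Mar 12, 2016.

Doomsday rule: the anchor day for the 2000s is Tuesday. For year 16: 16÷12 = 1 r 4, and 4÷4 = 1, so 1+4+1 = 6.
Tuesday + 6 ≡ Monday — that's 2016's doomsday.
In March the doomsday date is Mar 14.
Mar 12 is 2 days before Mar 14; 2 mod 7 = 2, so Monday − 2 = Saturday.

Saturday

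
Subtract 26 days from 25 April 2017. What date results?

March 30, 2017

−25 → Mar 31, 2017 (end of Mar, 31 days; 1 left).
−1 → Mar 30, 2017.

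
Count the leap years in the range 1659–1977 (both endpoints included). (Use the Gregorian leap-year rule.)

77

Multiples of 4 in [1659,1977]: 80.
Of those, multiples of 100: 3 (not leap unless ÷400).
Multiples of 400: 0.
Leap years = 80 − 3 + 0 = 77.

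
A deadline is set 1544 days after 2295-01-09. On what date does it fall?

+365 (one year) → Jan 9, 2296 (1179 left).
+366 (one year; includes Feb 29, 2296) → Jan 9, 2297 (813 left).
+365 (one year) → Jan 9, 2298 (448 left).
+365 (one year) → Jan 9, 2299 (83 left).
Jan has 31 days: +23 → Feb 1, 2299 (60 left).
Feb has 28 days: +28 → Mar 1, 2299 (32 left).
Mar has 31 days: +31 → Apr 1, 2299 (1 left).
+1 → Apr 2, 2299.

April 2, 2299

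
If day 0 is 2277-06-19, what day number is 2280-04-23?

1039

Jun 19, 2277 → Jun 19, 2278: 365 days.
Jun 19, 2278 → Jun 19, 2279: 365 days.
Jun 19, 2279 → Jul 19, 2279: 30 days (June has 30).
Jul 19, 2279 → Aug 19, 2279: 31 days (July has 31).
Aug 19, 2279 → Sep 19, 2279: 31 days (August has 31).
Sep 19, 2279 → Oct 19, 2279: 30 days (September has 30).
Oct 19, 2279 → Nov 19, 2279: 31 days (October has 31).
Nov 19, 2279 → Dec 19, 2279: 30 days (November has 30).
Dec 19, 2279 → Jan 19, 2280: 31 days (December has 31).
Jan 19, 2280 → Feb 19, 2280: 31 days (January has 31).
Feb 19, 2280 → Mar 19, 2280: 29 days (February has 29).
Mar 19, 2280 → Apr 19, 2280: 31 days (March has 31).
Apr 19, 2280 → Apr 23, 2280: 4 days.
Total: 1039 days.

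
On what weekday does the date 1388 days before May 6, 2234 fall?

May 6, 2234 is a Tuesday.
1388 mod 7 = 2, so 1388 days before a Tuesday is Tuesday − 2 = Sunday.

Sunday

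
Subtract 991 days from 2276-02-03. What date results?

May 18, 2273

−365 (one year) → Feb 3, 2275 (626 left).
−365 (one year) → Feb 3, 2274 (261 left).
−3 → Jan 31, 2274 (end of Jan, 31 days; 258 left).
−31 → Dec 31, 2273 (end of Dec, 31 days; 227 left).
−31 → Nov 30, 2273 (end of Nov, 30 days; 196 left).
−30 → Oct 31, 2273 (end of Oct, 31 days; 166 left).
−31 → Sep 30, 2273 (end of Sep, 30 days; 135 left).
−30 → Aug 31, 2273 (end of Aug, 31 days; 105 left).
−31 → Jul 31, 2273 (end of Jul, 31 days; 74 left).
−31 → Jun 30, 2273 (end of Jun, 30 days; 43 left).
−30 → May 31, 2273 (end of May, 31 days; 13 left).
−13 → May 18, 2273.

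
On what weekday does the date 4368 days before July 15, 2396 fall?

Monday

Jul 15, 2396 is a Monday.
4368 mod 7 = 0, so 4368 days before a Monday is Monday − 0 = Monday.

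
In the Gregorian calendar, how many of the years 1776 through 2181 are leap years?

99

Multiples of 4 in [1776,2181]: 102.
Of those, multiples of 100: 4 (not leap unless ÷400).
Multiples of 400: 1.
Leap years = 102 − 4 + 1 = 99.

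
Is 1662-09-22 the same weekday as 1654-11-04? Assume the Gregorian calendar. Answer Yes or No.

From Nov 4, 1654 to Sep 22, 1662 is 2879 days.
2879 mod 7 = 2, so they are different weekdays.
(Nov 4, 1654 is a Wednesday; Sep 22, 1662 is a Friday.)

No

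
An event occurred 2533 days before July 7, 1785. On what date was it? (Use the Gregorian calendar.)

−365 (one year) → Jul 7, 1784 (2168 left).
−366 (one year; includes Feb 29, 1784) → Jul 7, 1783 (1802 left).
−365 (one year) → Jul 7, 1782 (1437 left).
−365 (one year) → Jul 7, 1781 (1072 left).
−365 (one year) → Jul 7, 1780 (707 left).
−366 (one year; includes Feb 29, 1780) → Jul 7, 1779 (341 left).
−7 → Jun 30, 1779 (end of Jun, 30 days; 334 left).
−30 → May 31, 1779 (end of May, 31 days; 304 left).
−31 → Apr 30, 1779 (end of Apr, 30 days; 273 left).
−30 → Mar 31, 1779 (end of Mar, 31 days; 243 left).
−31 → Feb 28, 1779 (end of Feb, 28 days; 212 left).
−28 → Jan 31, 1779 (end of Jan, 31 days; 184 left).
−31 → Dec 31, 1778 (end of Dec, 31 days; 153 left).
−31 → Nov 30, 1778 (end of Nov, 30 days; 122 left).
−30 → Oct 31, 1778 (end of Oct, 31 days; 92 left).
−31 → Sep 30, 1778 (end of Sep, 30 days; 61 left).
−30 → Aug 31, 1778 (end of Aug, 31 days; 31 left).
−31 → Jul 31, 1778 (end of Jul, 31 days; 0 left).

July 31, 1778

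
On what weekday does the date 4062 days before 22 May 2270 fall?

First find the weekday of May 22, 2270. Doomsday rule: the anchor day for the 2200s is Friday. For year 70: 70÷12 = 5 r 10, and 10÷4 = 2, so 5+10+2 = 17.
Friday + 17 ≡ Monday — that's 2270's doomsday.
In May the doomsday date is May 9.
May 22 is 13 days after May 9; 13 mod 7 = 6, so Monday + 6 = Sunday.
4062 mod 7 = 2, so 4062 days before a Sunday is Sunday − 2 = Friday.

Friday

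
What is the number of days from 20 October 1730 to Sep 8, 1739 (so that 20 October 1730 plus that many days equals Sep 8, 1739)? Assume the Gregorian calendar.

3245

Oct 20, 1730 → Oct 20, 1731: 365 days.
Oct 20, 1731 → Oct 20, 1732: 366 days (Feb 29, 1732 is in that span).
Oct 20, 1732 → Oct 20, 1733: 365 days.
Oct 20, 1733 → Oct 20, 1734: 365 days.
Oct 20, 1734 → Oct 20, 1735: 365 days.
Oct 20, 1735 → Oct 20, 1736: 366 days (Feb 29, 1736 is in that span).
Oct 20, 1736 → Oct 20, 1737: 365 days.
Oct 20, 1737 → Oct 20, 1738: 365 days.
Oct 20, 1738 → Nov 20, 1738: 31 days (October has 31).
Nov 20, 1738 → Dec 20, 1738: 30 days (November has 30).
Dec 20, 1738 → Jan 20, 1739: 31 days (December has 31).
Jan 20, 1739 → Feb 20, 1739: 31 days (January has 31).
Feb 20, 1739 → Mar 20, 1739: 28 days (February has 28).
Mar 20, 1739 → Apr 20, 1739: 31 days (March has 31).
Apr 20, 1739 → May 20, 1739: 30 days (April has 30).
May 20, 1739 → Jun 20, 1739: 31 days (May has 31).
Jun 20, 1739 → Jul 20, 1739: 30 days (June has 30).
Jul 20, 1739 → Aug 20, 1739: 31 days (July has 31).
Aug 20, 1739 → Sep 8, 1739: 19 days.
Total: 3245 days.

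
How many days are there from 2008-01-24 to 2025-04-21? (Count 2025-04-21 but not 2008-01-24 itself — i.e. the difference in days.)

6297

Jan 24, 2008 → Jan 24, 2009: 366 days (Feb 29, 2008 is in that span).
Jan 24, 2009 → Jan 24, 2010: 365 days.
Jan 24, 2010 → Jan 24, 2011: 365 days.
Jan 24, 2011 → Jan 24, 2012: 365 days.
Jan 24, 2012 → Jan 24, 2013: 366 days (Feb 29, 2012 is in that span).
Jan 24, 2013 → Jan 24, 2014: 365 days.
Jan 24, 2014 → Jan 24, 2015: 365 days.
Jan 24, 2015 → Jan 24, 2016: 365 days.
Jan 24, 2016 → Jan 24, 2017: 366 days (Feb 29, 2016 is in that span).
Jan 24, 2017 → Jan 24, 2018: 365 days.
Jan 24, 2018 → Jan 24, 2019: 365 days.
Jan 24, 2019 → Jan 24, 2020: 365 days.
Jan 24, 2020 → Jan 24, 2021: 366 days (Feb 29, 2020 is in that span).
Jan 24, 2021 → Jan 24, 2022: 365 days.
Jan 24, 2022 → Jan 24, 2023: 365 days.
Jan 24, 2023 → Jan 24, 2024: 365 days.
Jan 24, 2024 → Jan 24, 2025: 366 days (Feb 29, 2024 is in that span).
Jan 24, 2025 → Feb 24, 2025: 31 days (January has 31).
Feb 24, 2025 → Mar 24, 2025: 28 days (February has 28).
Mar 24, 2025 → Apr 21, 2025: 28 days.
Total: 6297 days.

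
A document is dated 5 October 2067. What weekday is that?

Doomsday rule: the anchor day for the 2000s is Tuesday. For year 67: 67÷12 = 5 r 7, and 7÷4 = 1, so 5+7+1 = 13.
Tuesday + 13 ≡ Monday — that's 2067's doomsday.
In October the doomsday date is Oct 10.
Oct 5 is 5 days before Oct 10; 5 mod 7 = 5, so Monday − 5 = Wednesday.

Wednesday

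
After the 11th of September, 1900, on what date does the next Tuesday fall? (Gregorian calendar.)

September 18, 1900

Sep 11, 1900 is a Tuesday.
From Tuesday to the next Tuesday is 7 days.
Sep 11, 1900 + 7 = Sep 18, 1900.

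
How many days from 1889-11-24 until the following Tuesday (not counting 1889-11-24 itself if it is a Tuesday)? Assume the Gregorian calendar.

2

Nov 24, 1889 is a Sunday.
From Sunday to the next Tuesday is 2 days.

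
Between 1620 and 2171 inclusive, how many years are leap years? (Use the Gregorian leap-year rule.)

Multiples of 4 in [1620,2171]: 138.
Of those, multiples of 100: 5 (not leap unless ÷400).
Multiples of 400: 1.
Leap years = 138 − 5 + 1 = 134.

134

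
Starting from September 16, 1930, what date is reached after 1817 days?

+365 (one year) → Sep 16, 1931 (1452 left).
+366 (one year; includes Feb 29, 1932) → Sep 16, 1932 (1086 left).
+365 (one year) → Sep 16, 1933 (721 left).
+365 (one year) → Sep 16, 1934 (356 left).
Sep has 30 days: +15 → Oct 1, 1934 (341 left).
Oct has 31 days: +31 → Nov 1, 1934 (310 left).
Nov has 30 days: +30 → Dec 1, 1934 (280 left).
Dec has 31 days: +31 → Jan 1, 1935 (249 left).
Jan has 31 days: +31 → Feb 1, 1935 (218 left).
Feb has 28 days: +28 → Mar 1, 1935 (190 left).
Mar has 31 days: +31 → Apr 1, 1935 (159 left).
Apr has 30 days: +30 → May 1, 1935 (129 left).
May has 31 days: +31 → Jun 1, 1935 (98 left).
Jun has 30 days: +30 → Jul 1, 1935 (68 left).
Jul has 31 days: +31 → Aug 1, 1935 (37 left).
Aug has 31 days: +31 → Sep 1, 1935 (6 left).
+6 → Sep 7, 1935.

September 7, 1935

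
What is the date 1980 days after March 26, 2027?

August 26, 2032

+366 (one year; includes Feb 29, 2028) → Mar 26, 2028 (1614 left).
+365 (one year) → Mar 26, 2029 (1249 left).
+365 (one year) → Mar 26, 2030 (884 left).
+365 (one year) → Mar 26, 2031 (519 left).
+366 (one year; includes Feb 29, 2032) → Mar 26, 2032 (153 left).
Mar has 31 days: +6 → Apr 1, 2032 (147 left).
Apr has 30 days: +30 → May 1, 2032 (117 left).
May has 31 days: +31 → Jun 1, 2032 (86 left).
Jun has 30 days: +30 → Jul 1, 2032 (56 left).
Jul has 31 days: +31 → Aug 1, 2032 (25 left).
+25 → Aug 26, 2032.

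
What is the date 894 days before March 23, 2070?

−365 (one year) → Mar 23, 2069 (529 left).
−365 (one year) → Mar 23, 2068 (164 left).
−23 → Feb 29, 2068 (end of Feb, 29 days; 141 left).
−29 → Jan 31, 2068 (end of Jan, 31 days; 112 left).
−31 → Dec 31, 2067 (end of Dec, 31 days; 81 left).
−31 → Nov 30, 2067 (end of Nov, 30 days; 50 left).
−30 → Oct 31, 2067 (end of Oct, 31 days; 20 left).
−20 → Oct 11, 2067.

October 11, 2067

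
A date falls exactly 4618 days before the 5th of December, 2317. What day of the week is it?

First find the weekday of Dec 5, 2317. Doomsday rule: the anchor day for the 2300s is Wednesday. For year 17: 17÷12 = 1 r 5, and 5÷4 = 1, so 1+5+1 = 7.
Wednesday + 7 ≡ Wednesday — that's 2317's doomsday.
In December the doomsday date is Dec 12.
Dec 5 is 7 days before Dec 12; 7 mod 7 = 0, so Wednesday − 0 = Wednesday.
4618 mod 7 = 5, so 4618 days before a Wednesday is Wednesday − 5 = Friday.

Friday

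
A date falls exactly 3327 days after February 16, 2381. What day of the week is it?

Wednesday

Feb 16, 2381 is a Monday.
3327 mod 7 = 2, so 3327 days after a Monday is Monday + 2 = Wednesday.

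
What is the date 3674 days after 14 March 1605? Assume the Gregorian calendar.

+365 (one year) → Mar 14, 1606 (3309 left).
+365 (one year) → Mar 14, 1607 (2944 left).
+366 (one year; includes Feb 29, 1608) → Mar 14, 1608 (2578 left).
+365 (one year) → Mar 14, 1609 (2213 left).
+365 (one year) → Mar 14, 1610 (1848 left).
+365 (one year) → Mar 14, 1611 (1483 left).
+366 (one year; includes Feb 29, 1612) → Mar 14, 1612 (1117 left).
+365 (one year) → Mar 14, 1613 (752 left).
+365 (one year) → Mar 14, 1614 (387 left).
Mar has 31 days: +18 → Apr 1, 1614 (369 left).
Apr has 30 days: +30 → May 1, 1614 (339 left).
May has 31 days: +31 → Jun 1, 1614 (308 left).
Jun has 30 days: +30 → Jul 1, 1614 (278 left).
Jul has 31 days: +31 → Aug 1, 1614 (247 left).
Aug has 31 days: +31 → Sep 1, 1614 (216 left).
Sep has 30 days: +30 → Oct 1, 1614 (186 left).
Oct has 31 days: +31 → Nov 1, 1614 (155 left).
Nov has 30 days: +30 → Dec 1, 1614 (125 left).
Dec has 31 days: +31 → Jan 1, 1615 (94 left).
Jan has 31 days: +31 → Feb 1, 1615 (63 left).
Feb has 28 days: +28 → Mar 1, 1615 (35 left).
Mar has 31 days: +31 → Apr 1, 1615 (4 left).
+4 → Apr 5, 1615.

April 5, 1615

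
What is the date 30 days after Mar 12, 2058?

Mar has 31 days: +20 → Apr 1, 2058 (10 left).
+10 → Apr 11, 2058.

April 11, 2058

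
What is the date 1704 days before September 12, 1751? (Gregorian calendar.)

−365 (one year) → Sep 12, 1750 (1339 left).
−365 (one year) → Sep 12, 1749 (974 left).
−365 (one year) → Sep 12, 1748 (609 left).
−366 (one year; includes Feb 29, 1748) → Sep 12, 1747 (243 left).
−12 → Aug 31, 1747 (end of Aug, 31 days; 231 left).
−31 → Jul 31, 1747 (end of Jul, 31 days; 200 left).
−31 → Jun 30, 1747 (end of Jun, 30 days; 169 left).
−30 → May 31, 1747 (end of May, 31 days; 139 left).
−31 → Apr 30, 1747 (end of Apr, 30 days; 108 left).
−30 → Mar 31, 1747 (end of Mar, 31 days; 78 left).
−31 → Feb 28, 1747 (end of Feb, 28 days; 47 left).
−28 → Jan 31, 1747 (end of Jan, 31 days; 19 left).
−19 → Jan 12, 1747.

January 12, 1747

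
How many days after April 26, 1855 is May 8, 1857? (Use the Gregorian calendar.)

Apr 26, 1855 → Apr 26, 1856: 366 days (Feb 29, 1856 is in that span).
Apr 26, 1856 → May 26, 1856: 30 days (April has 30).
May 26, 1856 → Jun 26, 1856: 31 days (May has 31).
Jun 26, 1856 → Jul 26, 1856: 30 days (June has 30).
Jul 26, 1856 → Aug 26, 1856: 31 days (July has 31).
Aug 26, 1856 → Sep 26, 1856: 31 days (August has 31).
Sep 26, 1856 → Oct 26, 1856: 30 days (September has 30).
Oct 26, 1856 → Nov 26, 1856: 31 days (October has 31).
Nov 26, 1856 → Dec 26, 1856: 30 days (November has 30).
Dec 26, 1856 → Jan 26, 1857: 31 days (December has 31).
Jan 26, 1857 → Feb 26, 1857: 31 days (January has 31).
Feb 26, 1857 → Mar 26, 1857: 28 days (February has 28).
Mar 26, 1857 → Apr 26, 1857: 31 days (March has 31).
Apr 26, 1857 → May 8, 1857: 12 days.
Total: 743 days.

743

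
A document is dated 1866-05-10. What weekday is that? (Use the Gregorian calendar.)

Doomsday rule: the anchor day for the 1800s is Friday. For year 66: 66÷12 = 5 r 6, and 6÷4 = 1, so 5+6+1 = 12.
Friday + 12 ≡ Wednesday — that's 1866's doomsday.
In May the doomsday date is May 9.
May 10 is 1 day after May 9; 1 mod 7 = 1, so Wednesday + 1 = Thursday.

Thursday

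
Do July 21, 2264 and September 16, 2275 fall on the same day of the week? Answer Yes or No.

From Jul 21, 2264 to Sep 16, 2275 is 4074 days.
4074 mod 7 = 0, so they are the same weekday.
(Jul 21, 2264 is a Thursday; Sep 16, 2275 is a Thursday.)

Yes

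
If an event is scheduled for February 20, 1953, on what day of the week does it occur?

January 1, 1953 is a Thursday.
Jan 1, 1953 → Feb 1, 1953: 31 days (January has 31).
Feb 1, 1953 → Feb 20, 1953: 19 days.
Total: 50 days.
50 mod 7 = 1, so Thursday + 1 = Friday.

Friday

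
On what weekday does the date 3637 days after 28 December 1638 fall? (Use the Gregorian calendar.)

Saturday

First find the weekday of Dec 28, 1638. Doomsday rule: the anchor day for the 1600s is Tuesday. For year 38: 38÷12 = 3 r 2, and 2÷4 = 0, so 3+2+0 = 5.
Tuesday + 5 ≡ Sunday — that's 1638's doomsday.
In December the doomsday date is Dec 12.
Dec 28 is 16 days after Dec 12; 16 mod 7 = 2, so Sunday + 2 = Tuesday.
3637 mod 7 = 4, so 3637 days after a Tuesday is Tuesday + 4 = Saturday.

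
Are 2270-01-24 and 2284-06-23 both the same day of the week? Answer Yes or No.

From Jan 24, 2270 to Jun 23, 2284 is 5264 days.
5264 mod 7 = 0, so they are the same weekday.
(Jan 24, 2270 is a Monday; Jun 23, 2284 is a Monday.)

Yes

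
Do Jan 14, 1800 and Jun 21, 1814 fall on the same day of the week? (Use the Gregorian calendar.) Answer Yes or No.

Yes

From Jan 14, 1800 to Jun 21, 1814 is 5271 days.
5271 mod 7 = 0, so they are the same weekday.
(Jan 14, 1800 is a Tuesday; Jun 21, 1814 is a Tuesday.)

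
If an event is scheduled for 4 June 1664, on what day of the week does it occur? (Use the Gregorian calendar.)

Wednesday

Doomsday rule: the anchor day for the 1600s is Tuesday. For year 64: 64÷12 = 5 r 4, and 4÷4 = 1, so 5+4+1 = 10.
Tuesday + 10 ≡ Friday — that's 1664's doomsday.
In June the doomsday date is Jun 6.
Jun 4 is 2 days before Jun 6; 2 mod 7 = 2, so Friday − 2 = Wednesday.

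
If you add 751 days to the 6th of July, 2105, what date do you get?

+365 (one year) → Jul 6, 2106 (386 left).
Jul has 31 days: +26 → Aug 1, 2106 (360 left).
Aug has 31 days: +31 → Sep 1, 2106 (329 left).
Sep has 30 days: +30 → Oct 1, 2106 (299 left).
Oct has 31 days: +31 → Nov 1, 2106 (268 left).
Nov has 30 days: +30 → Dec 1, 2106 (238 left).
Dec has 31 days: +31 → Jan 1, 2107 (207 left).
Jan has 31 days: +31 → Feb 1, 2107 (176 left).
Feb has 28 days: +28 → Mar 1, 2107 (148 left).
Mar has 31 days: +31 → Apr 1, 2107 (117 left).
Apr has 30 days: +30 → May 1, 2107 (87 left).
May has 31 days: +31 → Jun 1, 2107 (56 left).
Jun has 30 days: +30 → Jul 1, 2107 (26 left).
+26 → Jul 27, 2107.

July 27, 2107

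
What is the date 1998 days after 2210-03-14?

+365 (one year) → Mar 14, 2211 (1633 left).
+366 (one year; includes Feb 29, 2212) → Mar 14, 2212 (1267 left).
+365 (one year) → Mar 14, 2213 (902 left).
+365 (one year) → Mar 14, 2214 (537 left).
+365 (one year) → Mar 14, 2215 (172 left).
Mar has 31 days: +18 → Apr 1, 2215 (154 left).
Apr has 30 days: +30 → May 1, 2215 (124 left).
May has 31 days: +31 → Jun 1, 2215 (93 left).
Jun has 30 days: +30 → Jul 1, 2215 (63 left).
Jul has 31 days: +31 → Aug 1, 2215 (32 left).
Aug has 31 days: +31 → Sep 1, 2215 (1 left).
+1 → Sep 2, 2215.

September 2, 2215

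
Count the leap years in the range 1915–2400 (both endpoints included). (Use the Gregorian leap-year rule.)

Multiples of 4 in [1915,2400]: 122.
Of those, multiples of 100: 5 (not leap unless ÷400).
Multiples of 400: 2.
Leap years = 122 − 5 + 2 = 119.

119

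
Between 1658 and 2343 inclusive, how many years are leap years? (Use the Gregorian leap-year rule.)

165

Multiples of 4 in [1658,2343]: 171.
Of those, multiples of 100: 7 (not leap unless ÷400).
Multiples of 400: 1.
Leap years = 171 − 7 + 1 = 165.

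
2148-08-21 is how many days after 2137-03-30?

4162

Mar 30, 2137 → Mar 30, 2138: 365 days.
Mar 30, 2138 → Mar 30, 2139: 365 days.
Mar 30, 2139 → Mar 30, 2140: 366 days (Feb 29, 2140 is in that span).
Mar 30, 2140 → Mar 30, 2141: 365 days.
Mar 30, 2141 → Mar 30, 2142: 365 days.
Mar 30, 2142 → Mar 30, 2143: 365 days.
Mar 30, 2143 → Mar 30, 2144: 366 days (Feb 29, 2144 is in that span).
Mar 30, 2144 → Mar 30, 2145: 365 days.
Mar 30, 2145 → Mar 30, 2146: 365 days.
Mar 30, 2146 → Mar 30, 2147: 365 days.
Mar 30, 2147 → Mar 30, 2148: 366 days (Feb 29, 2148 is in that span).
Mar 30, 2148 → Apr 30, 2148: 31 days (March has 31).
Apr 30, 2148 → May 30, 2148: 30 days (April has 30).
May 30, 2148 → Jun 30, 2148: 31 days (May has 31).
Jun 30, 2148 → Jul 30, 2148: 30 days (June has 30).
Jul 30, 2148 → Aug 21, 2148: 22 days.
Total: 4162 days.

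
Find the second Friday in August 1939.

August 1, 1939 is a Tuesday.
The first Friday is therefore August 4 (3 days later).
The second Friday is 4 + 1×7 = August 11.

August 11, 1939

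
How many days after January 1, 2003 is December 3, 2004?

702

Jan 1, 2003 → Jan 1, 2004: 365 days.
Jan 1, 2004 → Feb 1, 2004: 31 days (January has 31).
Feb 1, 2004 → Mar 1, 2004: 29 days (February has 29).
Mar 1, 2004 → Apr 1, 2004: 31 days (March has 31).
Apr 1, 2004 → May 1, 2004: 30 days (April has 30).
May 1, 2004 → Jun 1, 2004: 31 days (May has 31).
Jun 1, 2004 → Jul 1, 2004: 30 days (June has 30).
Jul 1, 2004 → Aug 1, 2004: 31 days (July has 31).
Aug 1, 2004 → Sep 1, 2004: 31 days (August has 31).
Sep 1, 2004 → Oct 1, 2004: 30 days (September has 30).
Oct 1, 2004 → Nov 1, 2004: 31 days (October has 31).
Nov 1, 2004 → Dec 1, 2004: 30 days (November has 30).
Dec 1, 2004 → Dec 3, 2004: 2 days.
Total: 702 days.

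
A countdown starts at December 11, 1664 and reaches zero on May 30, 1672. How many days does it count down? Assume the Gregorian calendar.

2727

Dec 11, 1664 → Dec 11, 1665: 365 days.
Dec 11, 1665 → Dec 11, 1666: 365 days.
Dec 11, 1666 → Dec 11, 1667: 365 days.
Dec 11, 1667 → Dec 11, 1668: 366 days (Feb 29, 1668 is in that span).
Dec 11, 1668 → Dec 11, 1669: 365 days.
Dec 11, 1669 → Dec 11, 1670: 365 days.
Dec 11, 1670 → Dec 11, 1671: 365 days.
Dec 11, 1671 → Jan 11, 1672: 31 days (December has 31).
Jan 11, 1672 → Feb 11, 1672: 31 days (January has 31).
Feb 11, 1672 → Mar 11, 1672: 29 days (February has 29).
Mar 11, 1672 → Apr 11, 1672: 31 days (March has 31).
Apr 11, 1672 → May 11, 1672: 30 days (April has 30).
May 11, 1672 → May 30, 1672: 19 days.
Total: 2727 days.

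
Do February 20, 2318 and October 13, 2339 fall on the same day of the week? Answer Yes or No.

No

From Feb 20, 2318 to Oct 13, 2339 is 7905 days.
7905 mod 7 = 2, so they are different weekdays.
(Feb 20, 2318 is a Wednesday; Oct 13, 2339 is a Friday.)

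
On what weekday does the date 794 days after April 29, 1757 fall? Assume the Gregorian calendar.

Monday

First find the weekday of Apr 29, 1757. Doomsday rule: the anchor day for the 1700s is Sunday. For year 57: 57÷12 = 4 r 9, and 9÷4 = 2, so 4+9+2 = 15.
Sunday + 15 ≡ Monday — that's 1757's doomsday.
In April the doomsday date is Apr 4.
Apr 29 is 25 days after Apr 4; 25 mod 7 = 4, so Monday + 4 = Friday.
794 mod 7 = 3, so 794 days after a Friday is Friday + 3 = Monday.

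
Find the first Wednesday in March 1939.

March 1, 1939

March 1, 1939 is a Wednesday.
The first Wednesday is therefore March 1 (same day).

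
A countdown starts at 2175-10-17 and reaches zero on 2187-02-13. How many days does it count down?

Oct 17, 2175 → Oct 17, 2176: 366 days (Feb 29, 2176 is in that span).
Oct 17, 2176 → Oct 17, 2177: 365 days.
Oct 17, 2177 → Oct 17, 2178: 365 days.
Oct 17, 2178 → Oct 17, 2179: 365 days.
Oct 17, 2179 → Oct 17, 2180: 366 days (Feb 29, 2180 is in that span).
Oct 17, 2180 → Oct 17, 2181: 365 days.
Oct 17, 2181 → Oct 17, 2182: 365 days.
Oct 17, 2182 → Oct 17, 2183: 365 days.
Oct 17, 2183 → Oct 17, 2184: 366 days (Feb 29, 2184 is in that span).
Oct 17, 2184 → Oct 17, 2185: 365 days.
Oct 17, 2185 → Oct 17, 2186: 365 days.
Oct 17, 2186 → Nov 17, 2186: 31 days (October has 31).
Nov 17, 2186 → Dec 17, 2186: 30 days (November has 30).
Dec 17, 2186 → Jan 17, 2187: 31 days (December has 31).
Jan 17, 2187 → Feb 13, 2187: 27 days.
Total: 4137 days.

4137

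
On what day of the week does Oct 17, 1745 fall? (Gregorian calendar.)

Sunday

Doomsday rule: the anchor day for the 1700s is Sunday. For year 45: 45÷12 = 3 r 9, and 9÷4 = 2, so 3+9+2 = 14.
Sunday + 14 ≡ Sunday — that's 1745's doomsday.
In October the doomsday date is Oct 10.
Oct 17 is 7 days after Oct 10; 7 mod 7 = 0, so Sunday + 0 = Sunday.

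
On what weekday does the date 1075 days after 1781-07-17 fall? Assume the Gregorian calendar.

Jul 17, 1781 is a Tuesday.
1075 mod 7 = 4, so 1075 days after a Tuesday is Tuesday + 4 = Saturday.

Saturday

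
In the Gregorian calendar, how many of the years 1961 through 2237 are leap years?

Multiples of 4 in [1961,2237]: 69.
Of those, multiples of 100: 3 (not leap unless ÷400).
Multiples of 400: 1.
Leap years = 69 − 3 + 1 = 67.

67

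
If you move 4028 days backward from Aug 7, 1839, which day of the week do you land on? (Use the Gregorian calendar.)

Sunday

First find the weekday of Aug 7, 1839. Doomsday rule: the anchor day for the 1800s is Friday. For year 39: 39÷12 = 3 r 3, and 3÷4 = 0, so 3+3+0 = 6.
Friday + 6 ≡ Thursday — that's 1839's doomsday.
In August the doomsday date is Aug 8.
Aug 7 is 1 day before Aug 8; 1 mod 7 = 1, so Thursday − 1 = Wednesday.
4028 mod 7 = 3, so 4028 days before a Wednesday is Wednesday − 3 = Sunday.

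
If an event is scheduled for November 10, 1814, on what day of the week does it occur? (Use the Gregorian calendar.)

Doomsday rule: the anchor day for the 1800s is Friday. For year 14: 14÷12 = 1 r 2, and 2÷4 = 0, so 1+2+0 = 3.
Friday + 3 ≡ Monday — that's 1814's doomsday.
In November the doomsday date is Nov 7.
Nov 10 is 3 days after Nov 7; 3 mod 7 = 3, so Monday + 3 = Thursday.

Thursday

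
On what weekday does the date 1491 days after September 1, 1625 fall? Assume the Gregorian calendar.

First find the weekday of Sep 1, 1625. Doomsday rule: the anchor day for the 1600s is Tuesday. For year 25: 25÷12 = 2 r 1, and 1÷4 = 0, so 2+1+0 = 3.
Tuesday + 3 ≡ Friday — that's 1625's doomsday.
In September the doomsday date is Sep 5.
Sep 1 is 4 days before Sep 5; 4 mod 7 = 4, so Friday − 4 = Monday.
1491 mod 7 = 0, so 1491 days after a Monday is Monday + 0 = Monday.

Monday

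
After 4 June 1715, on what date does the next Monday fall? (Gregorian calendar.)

June 10, 1715

Jun 4, 1715 is a Tuesday.
From Tuesday to the next Monday is 6 days.
Jun 4, 1715 + 6 = Jun 10, 1715.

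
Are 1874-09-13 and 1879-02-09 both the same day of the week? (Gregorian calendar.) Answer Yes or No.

Yes

From Sep 13, 1874 to Feb 9, 1879 is 1610 days.
1610 mod 7 = 0, so they are the same weekday.
(Sep 13, 1874 is a Sunday; Feb 9, 1879 is a Sunday.)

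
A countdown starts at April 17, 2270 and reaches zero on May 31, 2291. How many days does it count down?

Apr 17, 2270 → Apr 17, 2271: 365 days.
Apr 17, 2271 → Apr 17, 2272: 366 days (Feb 29, 2272 is in that span).
Apr 17, 2272 → Apr 17, 2273: 365 days.
Apr 17, 2273 → Apr 17, 2274: 365 days.
Apr 17, 2274 → Apr 17, 2275: 365 days.
Apr 17, 2275 → Apr 17, 2276: 366 days (Feb 29, 2276 is in that span).
Apr 17, 2276 → Apr 17, 2277: 365 days.
Apr 17, 2277 → Apr 17, 2278: 365 days.
Apr 17, 2278 → Apr 17, 2279: 365 days.
Apr 17, 2279 → Apr 17, 2280: 366 days (Feb 29, 2280 is in that span).
Apr 17, 2280 → Apr 17, 2281: 365 days.
Apr 17, 2281 → Apr 17, 2282: 365 days.
Apr 17, 2282 → Apr 17, 2283: 365 days.
Apr 17, 2283 → Apr 17, 2284: 366 days (Feb 29, 2284 is in that span).
Apr 17, 2284 → Apr 17, 2285: 365 days.
Apr 17, 2285 → Apr 17, 2286: 365 days.
Apr 17, 2286 → Apr 17, 2287: 365 days.
Apr 17, 2287 → Apr 17, 2288: 366 days (Feb 29, 2288 is in that span).
Apr 17, 2288 → Apr 17, 2289: 365 days.
Apr 17, 2289 → Apr 17, 2290: 365 days.
Apr 17, 2290 → Apr 17, 2291: 365 days.
Apr 17, 2291 → May 17, 2291: 30 days (April has 30).
May 17, 2291 → May 31, 2291: 14 days.
Total: 7714 days.

7714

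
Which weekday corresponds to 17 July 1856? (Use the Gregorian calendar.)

January 1, 1856 is a Tuesday.
Jan 1, 1856 → Feb 1, 1856: 31 days (January has 31).
Feb 1, 1856 → Mar 1, 1856: 29 days (February has 29).
Mar 1, 1856 → Apr 1, 1856: 31 days (March has 31).
Apr 1, 1856 → May 1, 1856: 30 days (April has 30).
May 1, 1856 → Jun 1, 1856: 31 days (May has 31).
Jun 1, 1856 → Jul 1, 1856: 30 days (June has 30).
Jul 1, 1856 → Jul 17, 1856: 16 days.
Total: 198 days.
198 mod 7 = 2, so Tuesday + 2 = Thursday.

Thursday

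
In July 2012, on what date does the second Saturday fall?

July 1, 2012 is a Sunday.
The first Saturday is therefore July 7 (6 days later).
The second Saturday is 7 + 1×7 = July 14.

July 14, 2012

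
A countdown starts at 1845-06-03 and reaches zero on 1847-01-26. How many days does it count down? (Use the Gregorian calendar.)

Jun 3, 1845 → Jun 3, 1846: 365 days.
Jun 3, 1846 → Jul 3, 1846: 30 days (June has 30).
Jul 3, 1846 → Aug 3, 1846: 31 days (July has 31).
Aug 3, 1846 → Sep 3, 1846: 31 days (August has 31).
Sep 3, 1846 → Oct 3, 1846: 30 days (September has 30).
Oct 3, 1846 → Nov 3, 1846: 31 days (October has 31).
Nov 3, 1846 → Dec 3, 1846: 30 days (November has 30).
Dec 3, 1846 → Jan 3, 1847: 31 days (December has 31).
Jan 3, 1847 → Jan 26, 1847: 23 days.
Total: 602 days.

602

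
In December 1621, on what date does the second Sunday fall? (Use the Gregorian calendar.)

December 12, 1621

December 1, 1621 is a Wednesday.
The first Sunday is therefore December 5 (4 days later).
The second Sunday is 5 + 1×7 = December 12.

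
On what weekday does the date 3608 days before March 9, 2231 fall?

Sunday

First find the weekday of Mar 9, 2231. Doomsday rule: the anchor day for the 2200s is Friday. For year 31: 31÷12 = 2 r 7, and 7÷4 = 1, so 2+7+1 = 10.
Friday + 10 ≡ Monday — that's 2231's doomsday.
In March the doomsday date is Mar 14.
Mar 9 is 5 days before Mar 14; 5 mod 7 = 5, so Monday − 5 = Wednesday.
3608 mod 7 = 3, so 3608 days before a Wednesday is Wednesday − 3 = Sunday.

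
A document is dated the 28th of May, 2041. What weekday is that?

Doomsday rule: the anchor day for the 2000s is Tuesday. For year 41: 41÷12 = 3 r 5, and 5÷4 = 1, so 3+5+1 = 9.
Tuesday + 9 ≡ Thursday — that's 2041's doomsday.
In May the doomsday date is May 9.
May 28 is 19 days after May 9; 19 mod 7 = 5, so Thursday + 5 = Tuesday.

Tuesday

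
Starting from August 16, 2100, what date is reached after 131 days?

Aug has 31 days: +16 → Sep 1, 2100 (115 left).
Sep has 30 days: +30 → Oct 1, 2100 (85 left).
Oct has 31 days: +31 → Nov 1, 2100 (54 left).
Nov has 30 days: +30 → Dec 1, 2100 (24 left).
+24 → Dec 25, 2100.

December 25, 2100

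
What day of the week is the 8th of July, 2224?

Doomsday rule: the anchor day for the 2200s is Friday. For year 24: 24÷12 = 2 r 0, and 0÷4 = 0, so 2+0+0 = 2.
Friday + 2 ≡ Sunday — that's 2224's doomsday.
In July the doomsday date is Jul 11.
Jul 8 is 3 days before Jul 11; 3 mod 7 = 3, so Sunday − 3 = Thursday.

Thursday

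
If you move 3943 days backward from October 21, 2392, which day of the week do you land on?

Monday

First find the weekday of Oct 21, 2392. Doomsday rule: the anchor day for the 2300s is Wednesday. For year 92: 92÷12 = 7 r 8, and 8÷4 = 2, so 7+8+2 = 17.
Wednesday + 17 ≡ Saturday — that's 2392's doomsday.
In October the doomsday date is Oct 10.
Oct 21 is 11 days after Oct 10; 11 mod 7 = 4, so Saturday + 4 = Wednesday.
3943 mod 7 = 2, so 3943 days before a Wednesday is Wednesday − 2 = Monday.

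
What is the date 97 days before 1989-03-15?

−15 → Feb 28, 1989 (end of Feb, 28 days; 82 left).
−28 → Jan 31, 1989 (end of Jan, 31 days; 54 left).
−31 → Dec 31, 1988 (end of Dec, 31 days; 23 left).
−23 → Dec 8, 1988.

December 8, 1988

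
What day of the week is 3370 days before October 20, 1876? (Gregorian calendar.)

Tuesday

Oct 20, 1876 is a Friday.
3370 mod 7 = 3, so 3370 days before a Friday is Friday − 3 = Tuesday.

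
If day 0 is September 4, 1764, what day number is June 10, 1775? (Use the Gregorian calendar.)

Sep 4, 1764 → Sep 4, 1765: 365 days.
Sep 4, 1765 → Sep 4, 1766: 365 days.
Sep 4, 1766 → Sep 4, 1767: 365 days.
Sep 4, 1767 → Sep 4, 1768: 366 days (Feb 29, 1768 is in that span).
Sep 4, 1768 → Sep 4, 1769: 365 days.
Sep 4, 1769 → Sep 4, 1770: 365 days.
Sep 4, 1770 → Sep 4, 1771: 365 days.
Sep 4, 1771 → Sep 4, 1772: 366 days (Feb 29, 1772 is in that span).
Sep 4, 1772 → Sep 4, 1773: 365 days.
Sep 4, 1773 → Sep 4, 1774: 365 days.
Sep 4, 1774 → Oct 4, 1774: 30 days (September has 30).
Oct 4, 1774 → Nov 4, 1774: 31 days (October has 31).
Nov 4, 1774 → Dec 4, 1774: 30 days (November has 30).
Dec 4, 1774 → Jan 4, 1775: 31 days (December has 31).
Jan 4, 1775 → Feb 4, 1775: 31 days (January has 31).
Feb 4, 1775 → Mar 4, 1775: 28 days (February has 28).
Mar 4, 1775 → Apr 4, 1775: 31 days (March has 31).
Apr 4, 1775 → May 4, 1775: 30 days (April has 30).
May 4, 1775 → Jun 4, 1775: 31 days (May has 31).
Jun 4, 1775 → Jun 10, 1775: 6 days.
Total: 3931 days.

3931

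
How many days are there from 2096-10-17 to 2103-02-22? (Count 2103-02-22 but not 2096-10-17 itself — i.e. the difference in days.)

2318

Oct 17, 2096 → Oct 17, 2097: 365 days.
Oct 17, 2097 → Oct 17, 2098: 365 days.
Oct 17, 2098 → Oct 17, 2099: 365 days.
Oct 17, 2099 → Oct 17, 2100: 365 days.
Oct 17, 2100 → Oct 17, 2101: 365 days.
Oct 17, 2101 → Oct 17, 2102: 365 days.
Oct 17, 2102 → Nov 17, 2102: 31 days (October has 31).
Nov 17, 2102 → Dec 17, 2102: 30 days (November has 30).
Dec 17, 2102 → Jan 17, 2103: 31 days (December has 31).
Jan 17, 2103 → Feb 17, 2103: 31 days (January has 31).
Feb 17, 2103 → Feb 22, 2103: 5 days.
Total: 2318 days.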